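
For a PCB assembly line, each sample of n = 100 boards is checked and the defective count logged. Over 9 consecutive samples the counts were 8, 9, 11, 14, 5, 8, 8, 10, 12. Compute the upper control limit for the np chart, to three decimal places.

18.218

p̄ = Σdᵢ / (k·n) = 85 / (9 × 100) = 0.09444
UCL = np̄ + 3·√(np̄(1−p̄)) = 9.4444 + 3 × √(9.4444×0.90556) = 9.4444 + 3 × 2.9245 = 18.2178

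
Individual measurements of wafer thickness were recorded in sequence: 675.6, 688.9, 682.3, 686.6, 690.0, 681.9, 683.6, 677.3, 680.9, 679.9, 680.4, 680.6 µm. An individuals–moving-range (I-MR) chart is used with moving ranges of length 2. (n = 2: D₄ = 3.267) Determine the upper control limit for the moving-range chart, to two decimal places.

Moving ranges: 13.3, 6.6, 4.3, 3.4, 8.1, 1.7, 6.3, 3.6, 1.0, 0.5, 0.2; M̄R̄ = 49.0000 / 11 = 4.4545
UCL_MR = D₄·M̄R̄ = 3.267 × 4.4545 = 14.5530

14.55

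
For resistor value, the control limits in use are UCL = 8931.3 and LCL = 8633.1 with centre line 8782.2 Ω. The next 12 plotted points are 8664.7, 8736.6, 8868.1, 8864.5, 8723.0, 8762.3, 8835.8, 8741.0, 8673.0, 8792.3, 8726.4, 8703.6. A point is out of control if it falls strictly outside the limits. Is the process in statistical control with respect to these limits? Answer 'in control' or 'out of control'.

All 12 points lie within [8633.1, 8931.3].

in control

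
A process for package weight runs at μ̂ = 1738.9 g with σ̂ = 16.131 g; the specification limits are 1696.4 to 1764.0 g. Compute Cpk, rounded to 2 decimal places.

0.52

Cpu = (USL − μ̂) / (3σ̂) = (1764.0 − 1738.9) / (3 × 16.131) = 0.5187; Cpl = (μ̂ − LSL) / (3σ̂) = (1738.9 − 1696.4) / (3 × 16.131) = 0.8782; Cpk = min(Cpu, Cpl) = 0.5187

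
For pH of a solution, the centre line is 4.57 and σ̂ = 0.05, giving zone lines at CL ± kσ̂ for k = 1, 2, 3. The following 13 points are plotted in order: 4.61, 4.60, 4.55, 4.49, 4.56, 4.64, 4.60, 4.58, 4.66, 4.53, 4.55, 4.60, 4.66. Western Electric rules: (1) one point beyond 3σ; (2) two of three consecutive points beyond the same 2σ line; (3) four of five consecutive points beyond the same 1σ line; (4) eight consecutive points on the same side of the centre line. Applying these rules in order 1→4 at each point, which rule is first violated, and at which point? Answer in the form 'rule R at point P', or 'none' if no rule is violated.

none

Zone of each point (C = within 1σ̂, B = 1σ̂–2σ̂, A = 2σ̂–3σ̂, * = beyond 3σ̂; sign = side of CL): 1:+C, 2:+C, 3:-C, 4:-B, 5:-C, 6:+B, 7:+C, 8:+C, 9:+B, 10:-C, 11:-C, 12:+C, 13:+B
No rule fires across all 13 points.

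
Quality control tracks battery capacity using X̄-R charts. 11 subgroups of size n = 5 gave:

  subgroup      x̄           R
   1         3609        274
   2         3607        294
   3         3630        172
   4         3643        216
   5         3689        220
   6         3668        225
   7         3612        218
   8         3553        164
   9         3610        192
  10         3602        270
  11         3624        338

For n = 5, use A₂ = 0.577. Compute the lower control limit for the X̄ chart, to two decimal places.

X̄̄ = (3609 + 3607 + 3630 + 3643 + 3689 + 3668 + 3612 + 3553 + 3610 + 3602 + 3624) / 11 = 39847.0000 / 11 = 3622.4545
R̄ = (274 + 294 + 172 + 216 + 220 + 225 + 218 + 164 + 192 + 270 + 338) / 11 = 2583.0000 / 11 = 234.8182
LCL = X̄̄ − A₂·R̄ = 3622.4545 − 0.577 × 234.8182 = 3486.9645

3486.96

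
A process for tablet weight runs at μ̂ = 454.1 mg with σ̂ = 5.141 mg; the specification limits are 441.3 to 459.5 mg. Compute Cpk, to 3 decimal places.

0.350

Cpu = (USL − μ̂) / (3σ̂) = (459.5 − 454.1) / (3 × 5.141) = 0.3501; Cpl = (μ̂ − LSL) / (3σ̂) = (454.1 − 441.3) / (3 × 5.141) = 0.8299; Cpk = min(Cpu, Cpl) = 0.3501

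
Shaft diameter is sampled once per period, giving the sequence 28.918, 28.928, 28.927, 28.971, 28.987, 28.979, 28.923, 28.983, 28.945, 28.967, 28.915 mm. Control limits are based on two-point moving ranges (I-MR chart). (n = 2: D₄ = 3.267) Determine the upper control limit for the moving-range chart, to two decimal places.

Moving ranges: 0.010, 0.001, 0.044, 0.016, 0.008, 0.056, 0.060, 0.038, 0.022, 0.052; M̄R̄ = 0.3070 / 10 = 0.0307
UCL_MR = D₄·M̄R̄ = 3.267 × 0.0307 = 0.1003

0.10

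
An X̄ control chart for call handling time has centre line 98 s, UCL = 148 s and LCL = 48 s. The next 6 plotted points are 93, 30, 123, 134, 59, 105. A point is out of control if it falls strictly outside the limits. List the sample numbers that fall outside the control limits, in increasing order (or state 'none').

Compare each point to [48, 148]: sample 2 = 30 < LCL.

2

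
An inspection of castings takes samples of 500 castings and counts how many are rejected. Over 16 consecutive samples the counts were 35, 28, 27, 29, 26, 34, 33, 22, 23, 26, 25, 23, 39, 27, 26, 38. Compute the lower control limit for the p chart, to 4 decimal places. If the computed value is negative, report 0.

0.0264

p̄ = Σdᵢ / (k·n) = 461 / (16 × 500) = 0.05763
LCL = p̄ − 3·√(p̄(1−p̄)/n) = 0.05763 − 3 × 0.01042 = 0.02636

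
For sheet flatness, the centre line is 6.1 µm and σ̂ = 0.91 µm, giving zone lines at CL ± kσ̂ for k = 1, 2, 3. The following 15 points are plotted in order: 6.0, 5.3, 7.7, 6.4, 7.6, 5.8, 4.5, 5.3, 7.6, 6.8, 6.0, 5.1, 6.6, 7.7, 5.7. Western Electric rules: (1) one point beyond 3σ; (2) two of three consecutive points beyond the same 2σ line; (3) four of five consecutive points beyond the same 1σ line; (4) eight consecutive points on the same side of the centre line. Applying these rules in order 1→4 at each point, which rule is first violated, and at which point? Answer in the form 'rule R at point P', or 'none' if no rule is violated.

none

Zone of each point (C = within 1σ̂, B = 1σ̂–2σ̂, A = 2σ̂–3σ̂, * = beyond 3σ̂; sign = side of CL): 1:-C, 2:-C, 3:+B, 4:+C, 5:+B, 6:-C, 7:-B, 8:-C, 9:+B, 10:+C, 11:-C, 12:-B, 13:+C, 14:+B, 15:-C
No rule fires across all 15 points.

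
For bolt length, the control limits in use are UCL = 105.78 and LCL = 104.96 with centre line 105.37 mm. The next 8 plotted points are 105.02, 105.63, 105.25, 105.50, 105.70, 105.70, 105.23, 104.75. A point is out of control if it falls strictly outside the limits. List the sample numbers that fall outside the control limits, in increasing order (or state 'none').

Compare each point to [104.96, 105.78]: sample 8 = 104.75 < LCL.

8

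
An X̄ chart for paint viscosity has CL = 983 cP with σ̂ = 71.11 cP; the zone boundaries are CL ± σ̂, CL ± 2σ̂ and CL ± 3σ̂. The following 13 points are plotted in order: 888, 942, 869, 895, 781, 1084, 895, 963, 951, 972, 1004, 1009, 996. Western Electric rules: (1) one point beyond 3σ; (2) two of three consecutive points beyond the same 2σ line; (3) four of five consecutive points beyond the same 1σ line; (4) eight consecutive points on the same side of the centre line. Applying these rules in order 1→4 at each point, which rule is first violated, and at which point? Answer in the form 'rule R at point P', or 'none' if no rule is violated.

rule 3 at point 5

Zone of each point (C = within 1σ̂, B = 1σ̂–2σ̂, A = 2σ̂–3σ̂, * = beyond 3σ̂; sign = side of CL): 1:-B, 2:-C, 3:-B, 4:-B, 5:-A, 6:+B, 7:-B, 8:-C, 9:-C, 10:-C, 11:+C, 12:+C, 13:+C
Rule 3 (four of five consecutive points beyond the same 1σ limit) is satisfied at point 5.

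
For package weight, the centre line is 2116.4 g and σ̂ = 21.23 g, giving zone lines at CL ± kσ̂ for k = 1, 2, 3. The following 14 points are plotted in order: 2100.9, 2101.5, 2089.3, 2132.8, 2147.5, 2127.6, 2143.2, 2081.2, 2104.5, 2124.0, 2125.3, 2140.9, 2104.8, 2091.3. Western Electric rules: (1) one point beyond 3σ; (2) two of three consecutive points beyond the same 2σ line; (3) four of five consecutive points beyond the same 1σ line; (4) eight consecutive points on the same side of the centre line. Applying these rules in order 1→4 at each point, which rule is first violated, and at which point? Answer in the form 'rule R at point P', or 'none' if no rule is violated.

Zone of each point (C = within 1σ̂, B = 1σ̂–2σ̂, A = 2σ̂–3σ̂, * = beyond 3σ̂; sign = side of CL): 1:-C, 2:-C, 3:-B, 4:+C, 5:+B, 6:+C, 7:+B, 8:-B, 9:-C, 10:+C, 11:+C, 12:+B, 13:-C, 14:-B
No rule fires across all 14 points.

none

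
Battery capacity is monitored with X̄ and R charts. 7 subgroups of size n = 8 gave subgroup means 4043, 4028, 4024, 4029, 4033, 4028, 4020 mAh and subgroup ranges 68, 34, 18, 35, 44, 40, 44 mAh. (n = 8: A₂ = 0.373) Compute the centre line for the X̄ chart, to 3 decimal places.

X̄̄ = (4043 + 4028 + 4024 + 4029 + 4033 + 4028 + 4020) / 7 = 28205.0000 / 7 = 4029.2857
CL = X̄̄ = 4029.2857

4029.286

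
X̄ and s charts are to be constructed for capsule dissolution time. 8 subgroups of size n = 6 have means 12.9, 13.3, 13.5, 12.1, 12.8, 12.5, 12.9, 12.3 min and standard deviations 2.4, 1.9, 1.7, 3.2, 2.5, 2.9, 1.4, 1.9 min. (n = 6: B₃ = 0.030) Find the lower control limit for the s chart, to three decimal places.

s̄ = (2.4 + 1.9 + 1.7 + 3.2 + 2.5 + 2.9 + 1.4 + 1.9) / 8 = 2.2375
LCL_s = B₃·s̄ = 0.030 × 2.2375 = 0.0671

0.067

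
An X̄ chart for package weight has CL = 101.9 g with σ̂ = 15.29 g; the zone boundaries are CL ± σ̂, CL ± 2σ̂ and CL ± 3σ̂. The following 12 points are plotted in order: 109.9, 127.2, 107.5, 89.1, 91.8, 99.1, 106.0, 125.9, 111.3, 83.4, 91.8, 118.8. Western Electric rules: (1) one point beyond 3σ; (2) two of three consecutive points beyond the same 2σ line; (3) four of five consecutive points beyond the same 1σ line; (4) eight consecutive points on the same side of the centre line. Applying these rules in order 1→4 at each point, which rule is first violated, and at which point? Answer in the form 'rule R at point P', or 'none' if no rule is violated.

none

Zone of each point (C = within 1σ̂, B = 1σ̂–2σ̂, A = 2σ̂–3σ̂, * = beyond 3σ̂; sign = side of CL): 1:+C, 2:+B, 3:+C, 4:-C, 5:-C, 6:-C, 7:+C, 8:+B, 9:+C, 10:-B, 11:-C, 12:+B
No rule fires across all 12 points.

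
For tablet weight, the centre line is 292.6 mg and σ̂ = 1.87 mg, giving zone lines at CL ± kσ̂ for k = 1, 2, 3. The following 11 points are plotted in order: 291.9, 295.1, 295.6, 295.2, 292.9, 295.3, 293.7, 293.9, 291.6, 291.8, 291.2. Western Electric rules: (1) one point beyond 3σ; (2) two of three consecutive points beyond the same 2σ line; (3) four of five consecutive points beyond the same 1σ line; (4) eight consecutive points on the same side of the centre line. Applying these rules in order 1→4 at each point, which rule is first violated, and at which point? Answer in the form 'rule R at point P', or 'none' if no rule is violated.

Zone of each point (C = within 1σ̂, B = 1σ̂–2σ̂, A = 2σ̂–3σ̂, * = beyond 3σ̂; sign = side of CL): 1:-C, 2:+B, 3:+B, 4:+B, 5:+C, 6:+B, 7:+C, 8:+C, 9:-C, 10:-C, 11:-C
Rule 3 (four of five consecutive points beyond the same 1σ limit) is satisfied at point 6.

rule 3 at point 6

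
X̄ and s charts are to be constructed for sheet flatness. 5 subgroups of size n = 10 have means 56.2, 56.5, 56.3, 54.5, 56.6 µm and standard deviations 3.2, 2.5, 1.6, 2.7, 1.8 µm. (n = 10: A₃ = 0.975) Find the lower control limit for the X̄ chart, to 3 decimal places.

X̄̄ = (56.2 + 56.5 + 56.3 + 54.5 + 56.6) / 5 = 56.0200
s̄ = (3.2 + 2.5 + 1.6 + 2.7 + 1.8) / 5 = 2.3600
LCL = X̄̄ − A₃·s̄ = 56.0200 − 0.975 × 2.3600 = 53.7190

53.719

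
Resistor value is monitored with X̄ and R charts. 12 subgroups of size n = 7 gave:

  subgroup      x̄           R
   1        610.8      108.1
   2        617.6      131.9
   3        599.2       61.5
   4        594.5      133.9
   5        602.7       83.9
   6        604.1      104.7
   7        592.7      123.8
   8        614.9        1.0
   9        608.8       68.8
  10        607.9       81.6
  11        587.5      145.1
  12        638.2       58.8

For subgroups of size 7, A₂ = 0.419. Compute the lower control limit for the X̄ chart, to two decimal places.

568.06

X̄̄ = (610.8 + 617.6 + 599.2 + 594.5 + 602.7 + 604.1 + 592.7 + 614.9 + 608.8 + 607.9 + 587.5 + 638.2) / 12 = 7278.9000 / 12 = 606.5750
R̄ = (108.1 + 131.9 + 61.5 + 133.9 + 83.9 + 104.7 + 123.8 + 1.0 + 68.8 + 81.6 + 145.1 + 58.8) / 12 = 1103.1000 / 12 = 91.9250
LCL = X̄̄ − A₂·R̄ = 606.5750 − 0.419 × 91.9250 = 568.0584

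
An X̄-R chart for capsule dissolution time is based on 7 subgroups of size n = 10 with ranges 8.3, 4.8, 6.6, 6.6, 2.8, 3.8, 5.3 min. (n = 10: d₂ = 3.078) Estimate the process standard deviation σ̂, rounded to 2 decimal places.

1.77

R̄ = (8.3 + 4.8 + 6.6 + 6.6 + 2.8 + 3.8 + 5.3) / 7 = 5.4571
σ̂ = R̄ / d₂ = 5.4571 / 3.078 = 1.7730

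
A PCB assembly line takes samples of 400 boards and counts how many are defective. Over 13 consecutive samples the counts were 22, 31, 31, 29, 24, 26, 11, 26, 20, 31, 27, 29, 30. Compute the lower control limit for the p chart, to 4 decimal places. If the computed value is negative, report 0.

p̄ = Σdᵢ / (k·n) = 337 / (13 × 400) = 0.06481
LCL = p̄ − 3·√(p̄(1−p̄)/n) = 0.06481 − 3 × 0.01231 = 0.02788

0.0279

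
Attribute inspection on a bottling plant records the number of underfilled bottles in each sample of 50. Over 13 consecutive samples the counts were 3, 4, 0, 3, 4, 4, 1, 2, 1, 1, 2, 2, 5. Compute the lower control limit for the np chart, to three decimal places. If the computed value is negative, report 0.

p̄ = Σdᵢ / (k·n) = 32 / (13 × 50) = 0.04923
LCL = np̄ − 3·√(np̄(1−p̄)) = 2.4615 − 3 × 1.5298 = -2.1279 → 0 (negative, so LCL = 0)

0.000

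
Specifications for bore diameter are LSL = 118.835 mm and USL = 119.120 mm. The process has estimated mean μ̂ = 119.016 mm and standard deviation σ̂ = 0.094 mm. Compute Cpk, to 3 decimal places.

0.369

Cpu = (USL − μ̂) / (3σ̂) = (119.120 − 119.016) / (3 × 0.094) = 0.3688; Cpl = (μ̂ − LSL) / (3σ̂) = (119.016 − 118.835) / (3 × 0.094) = 0.6418; Cpk = min(Cpu, Cpl) = 0.3688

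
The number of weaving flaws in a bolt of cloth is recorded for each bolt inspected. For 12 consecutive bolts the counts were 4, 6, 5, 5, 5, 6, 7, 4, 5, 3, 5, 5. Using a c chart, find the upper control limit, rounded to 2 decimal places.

11.71

c̄ = (4 + 6 + 5 + 5 + 5 + 6 + 7 + 4 + 5 + 3 + 5 + 5) / 12 = 60 / 12 = 5.0000
UCL = c̄ + 3√c̄ = 5.0000 + 3 × √5.0000 = 5.0000 + 3 × 2.2361 = 11.7082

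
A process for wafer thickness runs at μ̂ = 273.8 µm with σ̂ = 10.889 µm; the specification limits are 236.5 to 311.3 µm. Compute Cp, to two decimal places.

1.14

Cp = (USL − LSL) / (6σ̂) = (311.3 − 236.5) / (6 × 10.889) = 74.8000 / 65.3340 = 1.1449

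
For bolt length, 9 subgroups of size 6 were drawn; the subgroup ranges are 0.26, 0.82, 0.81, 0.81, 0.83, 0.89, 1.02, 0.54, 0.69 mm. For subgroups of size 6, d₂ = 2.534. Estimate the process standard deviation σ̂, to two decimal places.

R̄ = (0.26 + 0.82 + 0.81 + 0.81 + 0.83 + 0.89 + 1.02 + 0.54 + 0.69) / 9 = 0.7411
σ̂ = R̄ / d₂ = 0.7411 / 2.534 = 0.2925

0.29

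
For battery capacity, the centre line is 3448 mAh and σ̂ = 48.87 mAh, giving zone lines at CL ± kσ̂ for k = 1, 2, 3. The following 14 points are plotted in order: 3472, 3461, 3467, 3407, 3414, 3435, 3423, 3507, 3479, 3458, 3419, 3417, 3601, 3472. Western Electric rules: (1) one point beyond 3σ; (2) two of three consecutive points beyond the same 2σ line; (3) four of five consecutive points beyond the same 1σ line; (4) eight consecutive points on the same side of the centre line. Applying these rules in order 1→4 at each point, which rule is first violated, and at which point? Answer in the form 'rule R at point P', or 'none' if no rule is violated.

rule 1 at point 13

Zone of each point (C = within 1σ̂, B = 1σ̂–2σ̂, A = 2σ̂–3σ̂, * = beyond 3σ̂; sign = side of CL): 1:+C, 2:+C, 3:+C, 4:-C, 5:-C, 6:-C, 7:-C, 8:+B, 9:+C, 10:+C, 11:-C, 12:-C, 13:+*, 14:+C
Rule 1 (one point beyond the 3σ limits) is satisfied at point 13.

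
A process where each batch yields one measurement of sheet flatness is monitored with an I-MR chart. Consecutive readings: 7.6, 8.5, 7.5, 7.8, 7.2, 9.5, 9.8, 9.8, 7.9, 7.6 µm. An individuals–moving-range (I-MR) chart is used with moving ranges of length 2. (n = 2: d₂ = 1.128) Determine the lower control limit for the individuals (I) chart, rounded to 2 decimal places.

X̄ = (7.6 + 8.5 + 7.5 + 7.8 + 7.2 + 9.5 + 9.8 + 9.8 + 7.9 + 7.6) / 10 = 8.3200
Moving ranges: 0.9, 1.0, 0.3, 0.6, 2.3, 0.3, 0.0, 1.9, 0.3; M̄R̄ = 7.6000 / 9 = 0.8444
LCL = X̄ − 3·M̄R̄/d₂ = 8.3200 − 3 × 0.8444 / 1.128 = 6.0741

6.07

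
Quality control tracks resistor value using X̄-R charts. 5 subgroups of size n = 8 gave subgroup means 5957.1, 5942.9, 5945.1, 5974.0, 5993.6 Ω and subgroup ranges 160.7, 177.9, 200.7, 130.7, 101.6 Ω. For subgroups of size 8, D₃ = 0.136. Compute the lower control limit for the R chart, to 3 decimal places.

20.988

R̄ = (160.7 + 177.9 + 200.7 + 130.7 + 101.6) / 5 = 771.6000 / 5 = 154.3200
LCL_R = D₃·R̄ = 0.136 × 154.3200 = 20.9875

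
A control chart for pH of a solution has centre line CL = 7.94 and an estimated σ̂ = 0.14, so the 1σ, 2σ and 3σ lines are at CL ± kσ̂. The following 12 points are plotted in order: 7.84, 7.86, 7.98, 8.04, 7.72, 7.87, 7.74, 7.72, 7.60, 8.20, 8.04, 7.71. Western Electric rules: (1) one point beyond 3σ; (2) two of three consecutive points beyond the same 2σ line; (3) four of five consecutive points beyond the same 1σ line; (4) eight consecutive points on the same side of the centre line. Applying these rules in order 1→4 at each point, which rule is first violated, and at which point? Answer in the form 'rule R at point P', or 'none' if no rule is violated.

rule 3 at point 9

Zone of each point (C = within 1σ̂, B = 1σ̂–2σ̂, A = 2σ̂–3σ̂, * = beyond 3σ̂; sign = side of CL): 1:-C, 2:-C, 3:+C, 4:+C, 5:-B, 6:-C, 7:-B, 8:-B, 9:-A, 10:+B, 11:+C, 12:-B
Rule 3 (four of five consecutive points beyond the same 1σ limit) is satisfied at point 9.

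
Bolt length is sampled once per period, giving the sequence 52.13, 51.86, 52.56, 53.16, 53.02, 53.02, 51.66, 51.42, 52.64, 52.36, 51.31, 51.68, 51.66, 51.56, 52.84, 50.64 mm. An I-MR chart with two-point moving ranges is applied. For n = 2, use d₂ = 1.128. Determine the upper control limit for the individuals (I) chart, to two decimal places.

53.84

X̄ = (52.13 + 51.86 + 52.56 + 53.16 + 53.02 + 53.02 + 51.66 + 51.42 + 52.64 + 52.36 + 51.31 + 51.68 + 51.66 + 51.56 + 52.84 + 50.64) / 16 = 52.0950
Moving ranges: 0.27, 0.70, 0.60, 0.14, 0.00, 1.36, 0.24, 1.22, 0.28, 1.05, 0.37, 0.02, 0.10, 1.28, 2.20; M̄R̄ = 9.8300 / 15 = 0.6553
UCL = X̄ + 3·M̄R̄/d₂ = 52.0950 + 3 × 0.6553 / 1.128 = 53.8379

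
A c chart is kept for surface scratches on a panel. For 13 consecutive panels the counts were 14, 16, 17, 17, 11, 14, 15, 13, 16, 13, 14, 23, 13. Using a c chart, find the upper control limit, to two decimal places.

26.73

c̄ = (14 + 16 + 17 + 17 + 11 + 14 + 15 + 13 + 16 + 13 + 14 + 23 + 13) / 13 = 196 / 13 = 15.0769
UCL = c̄ + 3√c̄ = 15.0769 + 3 × √15.0769 = 15.0769 + 3 × 3.8829 = 26.7256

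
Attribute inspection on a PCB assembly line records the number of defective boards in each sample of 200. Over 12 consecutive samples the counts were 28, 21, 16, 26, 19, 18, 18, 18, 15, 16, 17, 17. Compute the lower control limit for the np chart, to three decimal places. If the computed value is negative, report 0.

6.619

p̄ = Σdᵢ / (k·n) = 229 / (12 × 200) = 0.09542
LCL = np̄ − 3·√(np̄(1−p̄)) = 19.0833 − 3 × 4.1548 = 6.6189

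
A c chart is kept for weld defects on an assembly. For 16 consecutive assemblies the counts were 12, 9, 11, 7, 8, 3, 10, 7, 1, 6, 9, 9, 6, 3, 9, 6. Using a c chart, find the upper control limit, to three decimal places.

15.328

c̄ = (12 + 9 + 11 + 7 + 8 + 3 + 10 + 7 + 1 + 6 + 9 + 9 + 6 + 3 + 9 + 6) / 16 = 116 / 16 = 7.2500
UCL = c̄ + 3√c̄ = 7.2500 + 3 × √7.2500 = 7.2500 + 3 × 2.6926 = 15.3277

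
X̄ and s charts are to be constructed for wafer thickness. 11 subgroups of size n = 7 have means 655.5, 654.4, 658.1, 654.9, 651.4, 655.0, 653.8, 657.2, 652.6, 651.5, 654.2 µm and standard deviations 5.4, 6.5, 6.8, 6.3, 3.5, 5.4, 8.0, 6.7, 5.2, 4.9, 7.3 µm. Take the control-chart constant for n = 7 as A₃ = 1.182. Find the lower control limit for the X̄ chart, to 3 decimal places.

X̄̄ = (655.5 + 654.4 + 658.1 + 654.9 + 651.4 + 655.0 + 653.8 + 657.2 + 652.6 + 651.5 + 654.2) / 11 = 654.4182
s̄ = (5.4 + 6.5 + 6.8 + 6.3 + 3.5 + 5.4 + 8.0 + 6.7 + 5.2 + 4.9 + 7.3) / 11 = 6.0000
LCL = X̄̄ − A₃·s̄ = 654.4182 − 1.182 × 6.0000 = 647.3262

647.326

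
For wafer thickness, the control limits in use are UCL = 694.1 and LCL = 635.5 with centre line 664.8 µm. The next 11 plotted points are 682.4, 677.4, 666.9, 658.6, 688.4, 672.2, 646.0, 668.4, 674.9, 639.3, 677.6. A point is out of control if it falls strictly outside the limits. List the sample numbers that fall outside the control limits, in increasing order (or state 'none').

All 11 points lie within [635.5, 694.1].

none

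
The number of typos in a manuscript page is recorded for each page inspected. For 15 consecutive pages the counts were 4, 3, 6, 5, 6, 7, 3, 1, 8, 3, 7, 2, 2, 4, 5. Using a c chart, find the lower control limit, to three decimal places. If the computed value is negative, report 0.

c̄ = (4 + 3 + 6 + 5 + 6 + 7 + 3 + 1 + 8 + 3 + 7 + 2 + 2 + 4 + 5) / 15 = 66 / 15 = 4.4000
LCL = c̄ − 3√c̄ = 4.4000 − 3 × 2.0976 = -1.8929 → 0 (cannot be negative)

0.000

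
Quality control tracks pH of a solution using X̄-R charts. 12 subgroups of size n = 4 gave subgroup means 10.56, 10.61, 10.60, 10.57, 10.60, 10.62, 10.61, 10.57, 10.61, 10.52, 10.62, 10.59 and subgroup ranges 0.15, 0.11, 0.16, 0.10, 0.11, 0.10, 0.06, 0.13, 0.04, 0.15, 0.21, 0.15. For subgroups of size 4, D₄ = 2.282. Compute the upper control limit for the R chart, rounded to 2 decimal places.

0.28

R̄ = (0.15 + 0.11 + 0.16 + 0.10 + 0.11 + 0.10 + 0.06 + 0.13 + 0.04 + 0.15 + 0.21 + 0.15) / 12 = 1.4700 / 12 = 0.1225
UCL_R = D₄·R̄ = 2.282 × 0.1225 = 0.2795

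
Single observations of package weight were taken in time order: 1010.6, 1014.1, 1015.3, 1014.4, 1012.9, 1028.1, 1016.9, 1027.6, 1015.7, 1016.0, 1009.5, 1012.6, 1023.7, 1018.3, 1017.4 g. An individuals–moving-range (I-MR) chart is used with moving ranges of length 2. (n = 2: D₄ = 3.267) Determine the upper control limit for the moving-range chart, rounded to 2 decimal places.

19.46

Moving ranges: 3.5, 1.2, 0.9, 1.5, 15.2, 11.2, 10.7, 11.9, 0.3, 6.5, 3.1, 11.1, 5.4, 0.9; M̄R̄ = 83.4000 / 14 = 5.9571
UCL_MR = D₄·M̄R̄ = 3.267 × 5.9571 = 19.4620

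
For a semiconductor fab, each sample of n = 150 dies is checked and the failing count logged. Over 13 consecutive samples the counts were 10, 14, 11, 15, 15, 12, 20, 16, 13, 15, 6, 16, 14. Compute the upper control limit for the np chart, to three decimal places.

p̄ = Σdᵢ / (k·n) = 177 / (13 × 150) = 0.09077
UCL = np̄ + 3·√(np̄(1−p̄)) = 13.6154 + 3 × √(13.6154×0.90923) = 13.6154 + 3 × 3.5185 = 24.1708

24.171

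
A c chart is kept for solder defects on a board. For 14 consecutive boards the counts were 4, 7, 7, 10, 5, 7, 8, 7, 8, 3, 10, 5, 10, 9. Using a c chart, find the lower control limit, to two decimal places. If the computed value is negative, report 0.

0.00

c̄ = (4 + 7 + 7 + 10 + 5 + 7 + 8 + 7 + 8 + 3 + 10 + 5 + 10 + 9) / 14 = 100 / 14 = 7.1429
LCL = c̄ − 3√c̄ = 7.1429 − 3 × 2.6726 = -0.8750 → 0 (cannot be negative)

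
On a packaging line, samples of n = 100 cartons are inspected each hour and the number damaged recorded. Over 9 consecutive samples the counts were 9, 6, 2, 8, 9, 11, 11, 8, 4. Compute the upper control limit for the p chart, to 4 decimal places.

0.1548

p̄ = Σdᵢ / (k·n) = 68 / (9 × 100) = 0.07556
UCL = p̄ + 3·√(p̄(1−p̄)/n) = 0.07556 + 3 × √(0.07556×0.92444/100) = 0.07556 + 3 × 0.02643 = 0.15484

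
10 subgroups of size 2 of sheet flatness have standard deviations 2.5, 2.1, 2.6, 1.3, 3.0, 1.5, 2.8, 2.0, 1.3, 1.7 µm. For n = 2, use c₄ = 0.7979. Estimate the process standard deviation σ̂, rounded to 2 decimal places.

2.61

s̄ = (2.5 + 2.1 + 2.6 + 1.3 + 3.0 + 1.5 + 2.8 + 2.0 + 1.3 + 1.7) / 10 = 2.0800
σ̂ = s̄ / c₄ = 2.0800 / 0.7979 = 2.6068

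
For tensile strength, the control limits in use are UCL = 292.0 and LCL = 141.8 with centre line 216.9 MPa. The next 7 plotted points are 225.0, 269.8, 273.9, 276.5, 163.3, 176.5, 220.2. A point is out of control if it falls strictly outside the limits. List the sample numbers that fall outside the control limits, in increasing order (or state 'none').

All 7 points lie within [141.8, 292.0].

none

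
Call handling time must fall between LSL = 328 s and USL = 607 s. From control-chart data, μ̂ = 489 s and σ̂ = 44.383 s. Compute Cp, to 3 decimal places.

Cp = (USL − LSL) / (6σ̂) = (607 − 328) / (6 × 44.383) = 279.0000 / 266.2980 = 1.0477

1.048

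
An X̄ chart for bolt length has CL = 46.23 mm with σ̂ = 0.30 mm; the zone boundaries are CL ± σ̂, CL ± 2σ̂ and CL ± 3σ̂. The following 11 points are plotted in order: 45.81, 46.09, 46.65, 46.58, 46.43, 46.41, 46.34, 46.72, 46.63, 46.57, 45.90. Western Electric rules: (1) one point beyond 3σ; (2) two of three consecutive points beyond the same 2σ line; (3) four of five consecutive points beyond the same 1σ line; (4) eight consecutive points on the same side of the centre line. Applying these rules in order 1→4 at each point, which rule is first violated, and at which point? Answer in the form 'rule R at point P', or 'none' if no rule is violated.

rule 4 at point 10

Zone of each point (C = within 1σ̂, B = 1σ̂–2σ̂, A = 2σ̂–3σ̂, * = beyond 3σ̂; sign = side of CL): 1:-B, 2:-C, 3:+B, 4:+B, 5:+C, 6:+C, 7:+C, 8:+B, 9:+B, 10:+B, 11:-B
Rule 4 (eight consecutive points on the same side of the centre line) is satisfied at point 10.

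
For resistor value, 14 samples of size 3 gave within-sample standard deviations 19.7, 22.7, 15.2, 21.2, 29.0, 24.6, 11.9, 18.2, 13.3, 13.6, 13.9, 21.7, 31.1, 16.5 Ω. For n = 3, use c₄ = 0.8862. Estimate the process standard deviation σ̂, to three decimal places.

21.972

s̄ = (19.7 + 22.7 + 15.2 + 21.2 + 29.0 + 24.6 + 11.9 + 18.2 + 13.3 + 13.6 + 13.9 + 21.7 + 31.1 + 16.5) / 14 = 19.4714
σ̂ = s̄ / c₄ = 19.4714 / 0.8862 = 21.9718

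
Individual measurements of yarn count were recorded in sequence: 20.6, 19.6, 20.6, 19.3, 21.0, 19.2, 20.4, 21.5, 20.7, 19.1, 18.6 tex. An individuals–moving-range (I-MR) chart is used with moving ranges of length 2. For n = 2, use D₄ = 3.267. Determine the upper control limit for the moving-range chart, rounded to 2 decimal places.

3.92

Moving ranges: 1.0, 1.0, 1.3, 1.7, 1.8, 1.2, 1.1, 0.8, 1.6, 0.5; M̄R̄ = 12.0000 / 10 = 1.2000
UCL_MR = D₄·M̄R̄ = 3.267 × 1.2000 = 3.9204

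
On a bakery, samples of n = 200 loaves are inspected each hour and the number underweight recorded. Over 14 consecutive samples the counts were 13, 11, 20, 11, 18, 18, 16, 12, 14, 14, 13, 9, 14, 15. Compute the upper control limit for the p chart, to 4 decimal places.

p̄ = Σdᵢ / (k·n) = 198 / (14 × 200) = 0.07071
UCL = p̄ + 3·√(p̄(1−p̄)/n) = 0.07071 + 3 × √(0.07071×0.92929/200) = 0.07071 + 3 × 0.01813 = 0.12509

0.1251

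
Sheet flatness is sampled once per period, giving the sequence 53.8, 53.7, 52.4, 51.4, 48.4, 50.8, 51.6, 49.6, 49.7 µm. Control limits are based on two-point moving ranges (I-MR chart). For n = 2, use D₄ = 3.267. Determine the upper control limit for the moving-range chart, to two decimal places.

4.37

Moving ranges: 0.1, 1.3, 1.0, 3.0, 2.4, 0.8, 2.0, 0.1; M̄R̄ = 10.7000 / 8 = 1.3375
UCL_MR = D₄·M̄R̄ = 3.267 × 1.3375 = 4.3696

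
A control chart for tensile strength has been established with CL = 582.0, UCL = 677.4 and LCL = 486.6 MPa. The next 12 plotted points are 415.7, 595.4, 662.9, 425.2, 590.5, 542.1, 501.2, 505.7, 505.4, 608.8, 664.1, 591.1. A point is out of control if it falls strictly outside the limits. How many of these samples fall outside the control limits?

2

Compare each point to [486.6, 677.4]: sample 1 = 415.7 < LCL; sample 4 = 425.2 < LCL.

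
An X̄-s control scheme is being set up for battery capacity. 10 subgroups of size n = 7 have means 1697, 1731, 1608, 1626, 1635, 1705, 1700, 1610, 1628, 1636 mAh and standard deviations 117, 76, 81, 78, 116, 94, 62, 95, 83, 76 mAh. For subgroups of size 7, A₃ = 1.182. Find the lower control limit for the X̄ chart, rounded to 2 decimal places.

X̄̄ = (1697 + 1731 + 1608 + 1626 + 1635 + 1705 + 1700 + 1610 + 1628 + 1636) / 10 = 1657.6000
s̄ = (117 + 76 + 81 + 78 + 116 + 94 + 62 + 95 + 83 + 76) / 10 = 87.8000
LCL = X̄̄ − A₃·s̄ = 1657.6000 − 1.182 × 87.8000 = 1553.8204

1553.82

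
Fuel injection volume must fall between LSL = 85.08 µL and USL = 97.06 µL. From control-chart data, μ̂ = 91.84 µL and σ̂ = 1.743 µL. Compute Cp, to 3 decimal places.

1.146

Cp = (USL − LSL) / (6σ̂) = (97.06 − 85.08) / (6 × 1.743) = 11.9800 / 10.4580 = 1.1455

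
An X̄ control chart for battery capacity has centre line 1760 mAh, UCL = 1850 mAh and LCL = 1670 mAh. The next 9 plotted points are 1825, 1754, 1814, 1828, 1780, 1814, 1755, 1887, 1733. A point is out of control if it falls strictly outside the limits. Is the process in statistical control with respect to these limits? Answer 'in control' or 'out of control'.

out of control

Compare each point to [1670, 1850]: sample 8 = 1887 > UCL.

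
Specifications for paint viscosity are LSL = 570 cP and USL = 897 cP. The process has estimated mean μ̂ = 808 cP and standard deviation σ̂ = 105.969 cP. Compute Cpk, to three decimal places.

0.280

Cpu = (USL − μ̂) / (3σ̂) = (897 − 808) / (3 × 105.969) = 0.2800; Cpl = (μ̂ − LSL) / (3σ̂) = (808 − 570) / (3 × 105.969) = 0.7486; Cpk = min(Cpu, Cpl) = 0.2800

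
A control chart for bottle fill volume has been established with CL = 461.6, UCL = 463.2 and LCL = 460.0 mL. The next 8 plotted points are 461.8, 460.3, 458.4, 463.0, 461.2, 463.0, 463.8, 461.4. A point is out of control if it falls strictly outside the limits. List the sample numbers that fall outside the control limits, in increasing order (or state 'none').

3, 7

Compare each point to [460.0, 463.2]: sample 3 = 458.4 < LCL; sample 7 = 463.8 > UCL.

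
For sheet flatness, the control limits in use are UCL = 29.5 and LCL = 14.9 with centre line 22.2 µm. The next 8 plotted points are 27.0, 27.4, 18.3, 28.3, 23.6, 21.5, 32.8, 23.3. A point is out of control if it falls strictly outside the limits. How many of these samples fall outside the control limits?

1

Compare each point to [14.9, 29.5]: sample 7 = 32.8 > UCL.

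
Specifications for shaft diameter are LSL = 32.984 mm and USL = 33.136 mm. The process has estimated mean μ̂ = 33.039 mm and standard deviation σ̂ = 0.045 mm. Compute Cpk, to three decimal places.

Cpu = (USL − μ̂) / (3σ̂) = (33.136 − 33.039) / (3 × 0.045) = 0.7185; Cpl = (μ̂ − LSL) / (3σ̂) = (33.039 − 32.984) / (3 × 0.045) = 0.4074; Cpk = min(Cpu, Cpl) = 0.4074

0.407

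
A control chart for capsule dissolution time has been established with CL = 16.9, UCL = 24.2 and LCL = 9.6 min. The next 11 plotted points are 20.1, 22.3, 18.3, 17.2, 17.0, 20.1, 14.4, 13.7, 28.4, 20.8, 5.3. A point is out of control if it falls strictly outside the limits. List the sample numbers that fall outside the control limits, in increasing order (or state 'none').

9, 11

Compare each point to [9.6, 24.2]: sample 9 = 28.4 > UCL; sample 11 = 5.3 < LCL.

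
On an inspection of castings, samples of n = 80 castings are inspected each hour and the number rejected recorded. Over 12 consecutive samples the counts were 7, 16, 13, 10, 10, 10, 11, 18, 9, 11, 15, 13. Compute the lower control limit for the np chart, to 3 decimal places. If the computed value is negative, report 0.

2.363

p̄ = Σdᵢ / (k·n) = 143 / (12 × 80) = 0.14896
LCL = np̄ − 3·√(np̄(1−p̄)) = 11.9167 − 3 × 3.1846 = 2.3629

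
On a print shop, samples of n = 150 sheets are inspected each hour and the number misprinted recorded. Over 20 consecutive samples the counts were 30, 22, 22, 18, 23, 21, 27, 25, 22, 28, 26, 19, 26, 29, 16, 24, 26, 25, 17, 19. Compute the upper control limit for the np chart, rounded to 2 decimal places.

p̄ = Σdᵢ / (k·n) = 465 / (20 × 150) = 0.15500
UCL = np̄ + 3·√(np̄(1−p̄)) = 23.2500 + 3 × √(23.2500×0.84500) = 23.2500 + 3 × 4.4324 = 36.5472

36.55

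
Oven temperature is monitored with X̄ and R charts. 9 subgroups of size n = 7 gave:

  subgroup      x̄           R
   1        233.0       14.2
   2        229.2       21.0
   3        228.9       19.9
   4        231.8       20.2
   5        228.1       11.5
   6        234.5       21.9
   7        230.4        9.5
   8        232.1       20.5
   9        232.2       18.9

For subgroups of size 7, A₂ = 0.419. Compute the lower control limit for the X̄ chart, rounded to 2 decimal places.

X̄̄ = (233.0 + 229.2 + 228.9 + 231.8 + 228.1 + 234.5 + 230.4 + 232.1 + 232.2) / 9 = 2080.2000 / 9 = 231.1333
R̄ = (14.2 + 21.0 + 19.9 + 20.2 + 11.5 + 21.9 + 9.5 + 20.5 + 18.9) / 9 = 157.6000 / 9 = 17.5111
LCL = X̄̄ − A₂·R̄ = 231.1333 − 0.419 × 17.5111 = 223.7962

223.80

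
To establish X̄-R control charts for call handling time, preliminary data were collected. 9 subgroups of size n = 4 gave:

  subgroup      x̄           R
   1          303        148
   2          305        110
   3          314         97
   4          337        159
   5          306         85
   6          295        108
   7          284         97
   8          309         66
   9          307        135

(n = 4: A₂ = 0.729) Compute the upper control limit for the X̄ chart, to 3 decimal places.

X̄̄ = (303 + 305 + 314 + 337 + 306 + 295 + 284 + 309 + 307) / 9 = 2760.0000 / 9 = 306.6667
R̄ = (148 + 110 + 97 + 159 + 85 + 108 + 97 + 66 + 135) / 9 = 1005.0000 / 9 = 111.6667
UCL = X̄̄ + A₂·R̄ = 306.6667 + 0.729 × 111.6667 = 388.0717

388.072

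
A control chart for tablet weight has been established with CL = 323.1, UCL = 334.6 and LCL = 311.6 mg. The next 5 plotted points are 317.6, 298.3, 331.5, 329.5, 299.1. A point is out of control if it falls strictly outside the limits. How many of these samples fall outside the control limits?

2

Compare each point to [311.6, 334.6]: sample 2 = 298.3 < LCL; sample 5 = 299.1 < LCL.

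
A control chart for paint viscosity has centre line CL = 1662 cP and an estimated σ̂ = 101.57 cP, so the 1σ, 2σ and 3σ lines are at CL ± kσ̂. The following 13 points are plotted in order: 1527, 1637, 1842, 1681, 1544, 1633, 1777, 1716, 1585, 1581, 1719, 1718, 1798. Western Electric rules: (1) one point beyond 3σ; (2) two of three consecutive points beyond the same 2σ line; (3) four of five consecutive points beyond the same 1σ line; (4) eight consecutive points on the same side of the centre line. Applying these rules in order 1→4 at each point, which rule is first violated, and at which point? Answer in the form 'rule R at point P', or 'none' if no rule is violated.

none

Zone of each point (C = within 1σ̂, B = 1σ̂–2σ̂, A = 2σ̂–3σ̂, * = beyond 3σ̂; sign = side of CL): 1:-B, 2:-C, 3:+B, 4:+C, 5:-B, 6:-C, 7:+B, 8:+C, 9:-C, 10:-C, 11:+C, 12:+C, 13:+B
No rule fires across all 13 points.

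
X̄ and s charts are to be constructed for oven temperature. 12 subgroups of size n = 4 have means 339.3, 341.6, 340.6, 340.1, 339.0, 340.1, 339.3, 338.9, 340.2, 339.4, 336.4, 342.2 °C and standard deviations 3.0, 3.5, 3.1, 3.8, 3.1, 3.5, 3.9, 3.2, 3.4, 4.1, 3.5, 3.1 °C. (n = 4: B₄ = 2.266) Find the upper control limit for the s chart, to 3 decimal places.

s̄ = (3.0 + 3.5 + 3.1 + 3.8 + 3.1 + 3.5 + 3.9 + 3.2 + 3.4 + 4.1 + 3.5 + 3.1) / 12 = 3.4333
UCL_s = B₄·s̄ = 2.266 × 3.4333 = 7.7799

7.780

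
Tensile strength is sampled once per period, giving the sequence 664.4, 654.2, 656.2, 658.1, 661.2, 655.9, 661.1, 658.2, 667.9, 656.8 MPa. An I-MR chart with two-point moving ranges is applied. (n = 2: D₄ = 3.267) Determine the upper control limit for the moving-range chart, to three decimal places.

Moving ranges: 10.2, 2.0, 1.9, 3.1, 5.3, 5.2, 2.9, 9.7, 11.1; M̄R̄ = 51.4000 / 9 = 5.7111
UCL_MR = D₄·M̄R̄ = 3.267 × 5.7111 = 18.6582

18.658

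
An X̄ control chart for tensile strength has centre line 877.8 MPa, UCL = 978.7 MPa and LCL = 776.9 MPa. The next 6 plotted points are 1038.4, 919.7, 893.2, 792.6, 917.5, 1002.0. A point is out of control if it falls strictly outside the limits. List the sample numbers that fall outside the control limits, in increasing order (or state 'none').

1, 6

Compare each point to [776.9, 978.7]: sample 1 = 1038.4 > UCL; sample 6 = 1002.0 > UCL.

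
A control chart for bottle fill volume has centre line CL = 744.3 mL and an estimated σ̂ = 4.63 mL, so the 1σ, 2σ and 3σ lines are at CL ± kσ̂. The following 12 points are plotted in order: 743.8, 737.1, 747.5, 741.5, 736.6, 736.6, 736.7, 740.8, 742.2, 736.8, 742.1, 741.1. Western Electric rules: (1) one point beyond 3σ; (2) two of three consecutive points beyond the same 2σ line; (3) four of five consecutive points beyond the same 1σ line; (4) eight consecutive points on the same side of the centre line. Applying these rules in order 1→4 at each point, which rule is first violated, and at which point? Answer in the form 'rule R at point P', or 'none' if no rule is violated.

rule 4 at point 11

Zone of each point (C = within 1σ̂, B = 1σ̂–2σ̂, A = 2σ̂–3σ̂, * = beyond 3σ̂; sign = side of CL): 1:-C, 2:-B, 3:+C, 4:-C, 5:-B, 6:-B, 7:-B, 8:-C, 9:-C, 10:-B, 11:-C, 12:-C
Rule 4 (eight consecutive points on the same side of the centre line) is satisfied at point 11.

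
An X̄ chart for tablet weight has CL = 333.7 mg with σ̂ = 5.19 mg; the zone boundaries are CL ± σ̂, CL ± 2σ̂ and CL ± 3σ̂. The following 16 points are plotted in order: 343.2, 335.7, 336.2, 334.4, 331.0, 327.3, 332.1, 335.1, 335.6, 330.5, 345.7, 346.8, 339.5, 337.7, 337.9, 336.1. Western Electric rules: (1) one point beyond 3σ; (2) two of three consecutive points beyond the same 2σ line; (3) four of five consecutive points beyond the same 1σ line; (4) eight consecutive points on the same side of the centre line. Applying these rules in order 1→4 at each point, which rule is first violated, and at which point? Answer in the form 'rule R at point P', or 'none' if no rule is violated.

Zone of each point (C = within 1σ̂, B = 1σ̂–2σ̂, A = 2σ̂–3σ̂, * = beyond 3σ̂; sign = side of CL): 1:+B, 2:+C, 3:+C, 4:+C, 5:-C, 6:-B, 7:-C, 8:+C, 9:+C, 10:-C, 11:+A, 12:+A, 13:+B, 14:+C, 15:+C, 16:+C
Rule 2 (two of three consecutive points beyond the same 2σ limit) is satisfied at point 12.

rule 2 at point 12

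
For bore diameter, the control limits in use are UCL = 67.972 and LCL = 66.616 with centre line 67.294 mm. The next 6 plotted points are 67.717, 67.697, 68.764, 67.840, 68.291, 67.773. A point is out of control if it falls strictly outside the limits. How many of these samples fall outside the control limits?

Compare each point to [66.616, 67.972]: sample 3 = 68.764 > UCL; sample 5 = 68.291 > UCL.

2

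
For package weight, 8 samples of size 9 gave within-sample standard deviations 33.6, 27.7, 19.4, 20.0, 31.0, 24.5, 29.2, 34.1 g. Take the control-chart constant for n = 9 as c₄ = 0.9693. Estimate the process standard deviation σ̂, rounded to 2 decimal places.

28.31

s̄ = (33.6 + 27.7 + 19.4 + 20.0 + 31.0 + 24.5 + 29.2 + 34.1) / 8 = 27.4375
σ̂ = s̄ / c₄ = 27.4375 / 0.9693 = 28.3065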